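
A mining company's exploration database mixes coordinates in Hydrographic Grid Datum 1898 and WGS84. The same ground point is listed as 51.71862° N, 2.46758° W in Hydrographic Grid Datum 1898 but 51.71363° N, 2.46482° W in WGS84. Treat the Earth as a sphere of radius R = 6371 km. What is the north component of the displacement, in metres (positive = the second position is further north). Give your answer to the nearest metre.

ΔN = -555 m

Δφ = 51.71363° − 51.71862° = -0.00499°; Δλ = -2.46482° − -2.46758° = +0.00276°.
1° along a meridian = πR/180 = 111195 m.
ΔN = Δφ × 111195 = -554.9 m; ΔE = Δλ × 111195 × cos(51.71862°) = +0.00276 × 111195 × 0.619524 = 190.1 m.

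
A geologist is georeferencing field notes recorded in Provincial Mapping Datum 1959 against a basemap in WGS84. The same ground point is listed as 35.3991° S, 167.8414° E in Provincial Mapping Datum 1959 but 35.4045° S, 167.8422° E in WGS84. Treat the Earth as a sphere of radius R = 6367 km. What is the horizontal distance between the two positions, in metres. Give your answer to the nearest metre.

604 m

Δφ = -35.4045° − -35.3991° = -0.0054°; Δλ = 167.8422° − 167.8414° = +0.0008°.
1° along a meridian = πR/180 = 111125 m.
ΔN = Δφ × 111125 = -600.1 m; ΔE = Δλ × 111125 × cos(-35.3991°) = +0.0008 × 111125 × 0.815137 = 72.5 m.
Distance = √(ΔE² + ΔN²) = √(72.5² + (-600.1)²) = 604.4 m.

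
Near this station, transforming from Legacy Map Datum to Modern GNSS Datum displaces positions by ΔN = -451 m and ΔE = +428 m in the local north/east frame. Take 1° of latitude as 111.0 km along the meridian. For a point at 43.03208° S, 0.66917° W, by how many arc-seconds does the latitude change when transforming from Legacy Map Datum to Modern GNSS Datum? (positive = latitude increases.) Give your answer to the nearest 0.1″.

Δφ = -14.6″

1° of latitude = 111.0 km, so Δφ = -451.0 / 111000 = -0.0040631° = -14.627″.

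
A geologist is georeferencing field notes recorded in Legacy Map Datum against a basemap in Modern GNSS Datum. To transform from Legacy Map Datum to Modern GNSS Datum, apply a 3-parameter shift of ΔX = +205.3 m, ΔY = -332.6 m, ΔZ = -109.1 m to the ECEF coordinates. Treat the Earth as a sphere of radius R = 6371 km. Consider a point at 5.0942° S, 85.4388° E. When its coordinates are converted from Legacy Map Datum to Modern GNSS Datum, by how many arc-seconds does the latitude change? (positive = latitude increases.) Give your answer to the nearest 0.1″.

sin φ = -0.088793, cos φ = 0.996050, sin λ = 0.996833, cos λ = 0.079524.
North component: ΔN = −sin φ cos λ·ΔX − sin φ sin λ·ΔY + cos φ·ΔZ = −(-0.088793)(0.079524)(205.3) − (-0.088793)(0.996833)(-332.6) + (0.996050)(-109.1) = -136.66 m.
1° of latitude spans πR/180 = 111195 m, so Δφ = -136.66 / 111195 × 3600 = -4.424″.

Δφ = -4.4″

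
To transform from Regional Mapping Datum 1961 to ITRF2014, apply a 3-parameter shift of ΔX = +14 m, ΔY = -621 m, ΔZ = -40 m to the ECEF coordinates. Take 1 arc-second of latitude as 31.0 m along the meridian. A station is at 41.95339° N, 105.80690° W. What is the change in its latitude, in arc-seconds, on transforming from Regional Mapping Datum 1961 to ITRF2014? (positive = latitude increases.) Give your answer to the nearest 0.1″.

Δφ = -13.8″

sin φ = 0.668526, cos φ = 0.743689, sin λ = -0.962185, cos λ = -0.272396.
North component: ΔN = −sin φ cos λ·ΔX − sin φ sin λ·ΔY + cos φ·ΔZ = −(0.668526)(-0.272396)(14) − (0.668526)(-0.962185)(-621) + (0.743689)(-40) = -426.65 m.
1° of latitude spans 3600 × 31.00 = 111600 m, so Δφ = -426.65 / 111600 × 3600 = -13.763″.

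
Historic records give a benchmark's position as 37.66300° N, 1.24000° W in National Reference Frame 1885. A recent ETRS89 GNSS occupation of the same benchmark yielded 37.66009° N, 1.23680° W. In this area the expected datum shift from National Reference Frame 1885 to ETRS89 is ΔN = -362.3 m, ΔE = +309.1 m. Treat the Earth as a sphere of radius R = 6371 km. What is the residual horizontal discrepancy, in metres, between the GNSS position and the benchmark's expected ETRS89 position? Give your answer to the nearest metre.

Observed coordinate differences: Δφ = -0.00291°, Δλ = +0.00320°.
Converting to metres (1° lat = 111195 m, cos φ = 0.791618): observed ΔN = -323.6 m, observed ΔE = 281.7 m.
Subtracting the expected shift leaves a residual of -323.6 − (-362.3) = 38.7 m north and 281.7 − (309.1) = -27.4 m east.
Residual distance = √(38.7² + (-27.4)²) = 47.4 m.

47 m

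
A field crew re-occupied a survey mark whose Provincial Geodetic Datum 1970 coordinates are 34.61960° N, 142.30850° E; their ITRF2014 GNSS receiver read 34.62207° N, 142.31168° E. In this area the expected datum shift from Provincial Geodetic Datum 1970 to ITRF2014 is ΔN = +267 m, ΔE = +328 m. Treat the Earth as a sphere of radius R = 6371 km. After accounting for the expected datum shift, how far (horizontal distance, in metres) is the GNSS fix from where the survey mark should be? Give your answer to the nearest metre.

Observed coordinate differences: Δφ = +0.00247°, Δλ = +0.00318°.
Converting to metres (1° lat = 111195 m, cos φ = 0.822942): observed ΔN = 274.7 m, observed ΔE = 291.0 m.
Subtracting the expected shift leaves a residual of 274.7 − (267) = 7.7 m north and 291.0 − (328) = -37.0 m east.
Residual distance = √(7.7² + (-37.0)²) = 37.8 m.

38 m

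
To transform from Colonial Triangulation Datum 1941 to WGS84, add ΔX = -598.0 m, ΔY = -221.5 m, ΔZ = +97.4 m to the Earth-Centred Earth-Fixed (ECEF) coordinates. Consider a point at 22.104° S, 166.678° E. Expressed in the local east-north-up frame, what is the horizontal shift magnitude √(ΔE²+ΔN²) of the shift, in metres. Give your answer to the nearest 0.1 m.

At φ = -22.104°, λ = 166.678°: sin φ = -0.376289, cos φ = 0.926502, sin λ = 0.230423, cos λ = -0.973090.
ΔE = −sin λ·ΔX + cos λ·ΔY = −(0.230423)·(-598.0) + (-0.973090)·(-221.5) = 353.33 m.
ΔN = −sin φ cos λ·ΔX − sin φ sin λ·ΔY + cos φ·ΔZ = −(-0.376289)(-0.973090)(-598.0) − (-0.376289)(0.230423)(-221.5) + (0.926502)(97.4) = 290.00 m.
Horizontal magnitude = √(ΔE² + ΔN²) = √(353.33² + 290.00²) = 457.10 m.

457.1 m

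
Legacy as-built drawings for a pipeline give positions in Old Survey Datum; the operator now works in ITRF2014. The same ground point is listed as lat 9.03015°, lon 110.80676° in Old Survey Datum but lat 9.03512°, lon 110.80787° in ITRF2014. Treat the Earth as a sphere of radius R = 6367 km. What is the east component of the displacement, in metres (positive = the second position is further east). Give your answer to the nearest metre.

ΔE = 122 m

Δφ = 9.03512° − 9.03015° = +0.00497°; Δλ = 110.80787° − 110.80676° = +0.00111°.
1° along a meridian = πR/180 = 111125 m.
ΔN = Δφ × 111125 = 552.3 m; ΔE = Δλ × 111125 × cos(9.03015°) = +0.00111 × 111125 × 0.987606 = 121.8 m.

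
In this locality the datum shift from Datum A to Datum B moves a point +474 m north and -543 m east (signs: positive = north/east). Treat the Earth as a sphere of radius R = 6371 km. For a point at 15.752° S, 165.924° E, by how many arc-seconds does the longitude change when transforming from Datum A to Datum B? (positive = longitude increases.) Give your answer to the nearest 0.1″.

Δλ = -18.3″

At latitude -15.752°, cos φ = 0.962446.
One radian of longitude at latitude φ spans R cos φ, so Δλ = ΔE / (R cos φ) = -543.0 / (6371000 × 0.962446) = -8.8556e-05 rad = -18.266″.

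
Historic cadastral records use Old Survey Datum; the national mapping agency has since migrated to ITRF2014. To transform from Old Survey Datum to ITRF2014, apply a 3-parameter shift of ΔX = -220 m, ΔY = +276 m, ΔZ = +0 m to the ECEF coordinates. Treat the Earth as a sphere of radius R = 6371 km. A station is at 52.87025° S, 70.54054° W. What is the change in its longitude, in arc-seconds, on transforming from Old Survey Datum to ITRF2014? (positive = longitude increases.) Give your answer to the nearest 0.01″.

sin φ = -0.797271, cos φ = 0.603622, sin λ = -0.942877, cos λ = 0.333140.
East component: ΔE = −sin λ·ΔX + cos λ·ΔY = −(-0.942877)(-220) + (0.333140)(276) = -115.49 m.
1° of latitude spans πR/180 = 111195 m; at latitude φ, 1° of longitude spans that × cos φ = 67119.7 m, so Δλ = -115.49 / 67119.7 × 3600 = -6.194″.

Δλ = -6.19″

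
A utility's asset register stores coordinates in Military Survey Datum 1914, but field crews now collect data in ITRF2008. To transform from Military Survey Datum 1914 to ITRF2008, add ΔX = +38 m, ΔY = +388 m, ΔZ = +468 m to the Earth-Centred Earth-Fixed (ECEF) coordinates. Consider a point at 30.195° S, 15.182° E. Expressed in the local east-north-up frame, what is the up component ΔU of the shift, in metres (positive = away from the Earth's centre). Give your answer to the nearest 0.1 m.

The local up (radial) axis is (cos φ cos λ, cos φ sin λ, sin φ), giving ΔU = 31.698 + 87.825 − 235.378 = -115.86 m.

ΔU = -115.9 m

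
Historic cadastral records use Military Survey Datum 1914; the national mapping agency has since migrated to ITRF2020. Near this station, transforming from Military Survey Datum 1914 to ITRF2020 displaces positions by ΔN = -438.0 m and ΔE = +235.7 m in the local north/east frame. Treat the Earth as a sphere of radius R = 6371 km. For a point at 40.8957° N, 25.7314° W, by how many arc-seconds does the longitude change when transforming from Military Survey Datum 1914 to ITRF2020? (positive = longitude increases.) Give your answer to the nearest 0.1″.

Δλ = 10.1″

At latitude 40.8957°, cos φ = 0.755903.
One radian of longitude at latitude φ spans R cos φ, so Δλ = ΔE / (R cos φ) = 235.7 / (6371000 × 0.755903) = 4.8942e-05 rad = 10.095″.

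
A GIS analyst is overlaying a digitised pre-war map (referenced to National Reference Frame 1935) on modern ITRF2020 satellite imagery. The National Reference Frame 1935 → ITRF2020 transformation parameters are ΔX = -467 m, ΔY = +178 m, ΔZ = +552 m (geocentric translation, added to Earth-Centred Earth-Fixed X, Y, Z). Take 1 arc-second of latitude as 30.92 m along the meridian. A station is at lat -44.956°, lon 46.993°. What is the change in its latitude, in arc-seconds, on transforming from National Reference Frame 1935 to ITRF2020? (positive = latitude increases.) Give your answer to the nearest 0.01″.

sin φ = -0.706564, cos φ = 0.707650, sin λ = 0.731270, cos λ = 0.682088.
North component: ΔN = −sin φ cos λ·ΔX − sin φ sin λ·ΔY + cos φ·ΔZ = −(-0.706564)(0.682088)(-467) − (-0.706564)(0.731270)(178) + (0.707650)(552) = 257.53 m.
1° of latitude spans 3600 × 30.92 = 111312 m, so Δφ = 257.53 / 111312 × 3600 = 8.329″.

Δφ = 8.33″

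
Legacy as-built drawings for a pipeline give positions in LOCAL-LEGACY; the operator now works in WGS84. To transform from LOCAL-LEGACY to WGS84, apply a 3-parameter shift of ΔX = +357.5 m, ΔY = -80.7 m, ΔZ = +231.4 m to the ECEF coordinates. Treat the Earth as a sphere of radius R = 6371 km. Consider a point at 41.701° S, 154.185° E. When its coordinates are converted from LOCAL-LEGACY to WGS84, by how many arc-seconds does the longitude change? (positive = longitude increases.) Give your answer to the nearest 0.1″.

Δλ = -3.6″

sin φ = -0.665243, cos φ = 0.746627, sin λ = 0.435467, cos λ = -0.900205.
East component: ΔE = −sin λ·ΔX + cos λ·ΔY = −(0.435467)(357.5) + (-0.900205)(-80.7) = -83.03 m.
1° of latitude spans πR/180 = 111195 m; at latitude φ, 1° of longitude spans that × cos φ = 83021.1 m, so Δλ = -83.03 / 83021.1 × 3600 = -3.601″.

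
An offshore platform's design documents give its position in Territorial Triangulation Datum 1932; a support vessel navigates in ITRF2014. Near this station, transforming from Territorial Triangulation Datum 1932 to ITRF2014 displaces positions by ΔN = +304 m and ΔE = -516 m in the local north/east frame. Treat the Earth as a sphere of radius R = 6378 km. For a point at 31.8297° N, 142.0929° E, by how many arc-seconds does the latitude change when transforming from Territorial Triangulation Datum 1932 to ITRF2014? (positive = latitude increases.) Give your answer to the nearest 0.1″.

Δφ = 9.8″

On a sphere of radius R, 1 rad of latitude = R, so Δφ = ΔN / R = 304.0 / 6378000 = 4.7664e-05 rad = 9.831″.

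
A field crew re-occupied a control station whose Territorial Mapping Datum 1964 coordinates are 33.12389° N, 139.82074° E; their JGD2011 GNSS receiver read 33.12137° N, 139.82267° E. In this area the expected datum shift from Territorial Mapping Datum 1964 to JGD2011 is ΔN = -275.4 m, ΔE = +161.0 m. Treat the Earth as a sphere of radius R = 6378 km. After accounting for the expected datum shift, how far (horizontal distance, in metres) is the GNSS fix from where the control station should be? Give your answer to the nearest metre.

20 m

Observed coordinate differences: Δφ = -0.00252°, Δλ = +0.00193°.
Converting to metres (1° lat = 111317 m, cos φ = 0.837491): observed ΔN = -280.5 m, observed ΔE = 179.9 m.
Subtracting the expected shift leaves a residual of -280.5 − (-275.4) = -5.1 m north and 179.9 − (161.0) = 18.9 m east.
Residual distance = √((-5.1)² + 18.9²) = 19.6 m.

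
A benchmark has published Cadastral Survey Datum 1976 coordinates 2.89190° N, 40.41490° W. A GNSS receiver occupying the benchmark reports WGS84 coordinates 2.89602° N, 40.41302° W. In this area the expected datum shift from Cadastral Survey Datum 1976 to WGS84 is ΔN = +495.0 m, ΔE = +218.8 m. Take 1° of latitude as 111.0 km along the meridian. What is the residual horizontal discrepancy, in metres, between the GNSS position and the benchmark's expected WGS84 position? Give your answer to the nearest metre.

Observed coordinate differences: Δφ = +0.00412°, Δλ = +0.00188°.
Converting to metres (1° lat = 111000 m, cos φ = 0.998726): observed ΔN = 457.3 m, observed ΔE = 208.4 m.
Subtracting the expected shift leaves a residual of 457.3 − (495.0) = -37.7 m north and 208.4 − (218.8) = -10.4 m east.
Residual distance = √((-37.7)² + (-10.4)²) = 39.1 m.

39 m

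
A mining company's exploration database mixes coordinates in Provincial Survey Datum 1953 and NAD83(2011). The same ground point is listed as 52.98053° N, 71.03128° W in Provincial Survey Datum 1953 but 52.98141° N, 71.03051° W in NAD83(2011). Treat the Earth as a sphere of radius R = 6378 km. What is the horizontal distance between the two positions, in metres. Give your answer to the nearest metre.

111 m

Δφ = 52.98141° − 52.98053° = +0.00088°; Δλ = -71.03051° − -71.03128° = +0.00077°.
1° along a meridian = πR/180 = 111317 m.
ΔN = Δφ × 111317 = 98.0 m; ΔE = Δλ × 111317 × cos(52.98053°) = +0.00077 × 111317 × 0.602086 = 51.6 m.
Distance = √(ΔE² + ΔN²) = √(51.6² + 98.0²) = 110.7 m.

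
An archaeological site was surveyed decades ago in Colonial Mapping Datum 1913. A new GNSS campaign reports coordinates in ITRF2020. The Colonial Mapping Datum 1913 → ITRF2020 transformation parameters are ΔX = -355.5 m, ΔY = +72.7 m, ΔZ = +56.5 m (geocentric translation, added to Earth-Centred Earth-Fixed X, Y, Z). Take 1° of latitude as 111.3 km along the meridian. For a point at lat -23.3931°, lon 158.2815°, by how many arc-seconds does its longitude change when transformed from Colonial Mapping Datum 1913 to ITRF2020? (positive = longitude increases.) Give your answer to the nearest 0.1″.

sin φ = -0.397037, cos φ = 0.917802, sin λ = 0.370047, cos λ = -0.929013.
East component: ΔE = −sin λ·ΔX + cos λ·ΔY = −(0.370047)(-355.5) + (-0.929013)(72.7) = 64.01 m.
1° of latitude spans 111300 m; at latitude φ, 1° of longitude spans that × cos φ = 102151.4 m, so Δλ = 64.01 / 102151.4 × 3600 = 2.256″.

Δλ = 2.3″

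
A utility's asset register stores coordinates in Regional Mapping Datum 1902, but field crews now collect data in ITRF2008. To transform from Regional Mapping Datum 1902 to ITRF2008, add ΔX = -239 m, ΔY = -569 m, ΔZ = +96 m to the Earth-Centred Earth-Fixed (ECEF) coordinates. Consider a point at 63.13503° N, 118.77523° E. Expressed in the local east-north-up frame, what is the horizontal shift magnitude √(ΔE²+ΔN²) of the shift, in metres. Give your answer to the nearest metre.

618 m

The local east axis at (φ, λ) is (−sin λ, cos λ, 0), so ΔE = −sin(118.77523°)·(-239) + cos(118.77523°)·(-569) = 483.39 m.
The local north axis is (−sin φ cos λ, −sin φ sin λ, cos φ), giving ΔN = -102.632 + 444.910 + 43.381 = 385.66 m.
Horizontal magnitude = √(ΔE² + ΔN²) = √(483.39² + 385.66²) = 618.38 m.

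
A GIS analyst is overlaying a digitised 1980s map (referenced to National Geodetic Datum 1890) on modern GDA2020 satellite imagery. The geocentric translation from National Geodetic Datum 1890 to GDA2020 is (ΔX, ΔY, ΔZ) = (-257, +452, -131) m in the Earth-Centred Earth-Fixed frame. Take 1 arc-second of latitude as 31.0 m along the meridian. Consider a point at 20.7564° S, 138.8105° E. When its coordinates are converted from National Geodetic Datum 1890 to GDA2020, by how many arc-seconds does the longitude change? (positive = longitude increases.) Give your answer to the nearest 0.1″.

sin φ = -0.354395, cos φ = 0.935096, sin λ = 0.658552, cos λ = -0.752536.
East component: ΔE = −sin λ·ΔX + cos λ·ΔY = −(0.658552)(-257) + (-0.752536)(452) = -170.90 m.
1° of latitude spans 3600 × 31.00 = 111600 m; at latitude φ, 1° of longitude spans that × cos φ = 104356.7 m, so Δλ = -170.90 / 104356.7 × 3600 = -5.895″.

Δλ = -5.9″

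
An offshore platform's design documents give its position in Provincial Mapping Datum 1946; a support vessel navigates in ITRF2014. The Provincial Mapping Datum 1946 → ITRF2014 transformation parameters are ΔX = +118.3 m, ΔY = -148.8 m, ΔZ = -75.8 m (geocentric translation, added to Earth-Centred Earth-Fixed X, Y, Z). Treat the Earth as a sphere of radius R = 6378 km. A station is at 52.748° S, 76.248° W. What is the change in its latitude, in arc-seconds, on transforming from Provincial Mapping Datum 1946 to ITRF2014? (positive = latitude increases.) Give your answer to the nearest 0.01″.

sin φ = -0.795981, cos φ = 0.605322, sin λ = -0.971334, cos λ = 0.237720.
North component: ΔN = −sin φ cos λ·ΔX − sin φ sin λ·ΔY + cos φ·ΔZ = −(-0.795981)(0.237720)(118.3) − (-0.795981)(-0.971334)(-148.8) + (0.605322)(-75.8) = 91.55 m.
1° of latitude spans πR/180 = 111317 m, so Δφ = 91.55 / 111317 × 3600 = 2.961″.

Δφ = 2.96″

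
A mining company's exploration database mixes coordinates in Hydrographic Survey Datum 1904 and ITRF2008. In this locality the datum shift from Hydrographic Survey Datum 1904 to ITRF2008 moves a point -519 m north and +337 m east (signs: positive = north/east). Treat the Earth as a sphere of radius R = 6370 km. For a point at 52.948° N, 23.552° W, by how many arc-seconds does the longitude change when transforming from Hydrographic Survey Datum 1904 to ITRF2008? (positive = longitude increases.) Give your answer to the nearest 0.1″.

Δλ = 18.1″

At latitude 52.948°, cos φ = 0.602540.
One radian of longitude at latitude φ spans R cos φ, so Δλ = ΔE / (R cos φ) = 337.0 / (6370000 × 0.602540) = 8.7802e-05 rad = 18.110″.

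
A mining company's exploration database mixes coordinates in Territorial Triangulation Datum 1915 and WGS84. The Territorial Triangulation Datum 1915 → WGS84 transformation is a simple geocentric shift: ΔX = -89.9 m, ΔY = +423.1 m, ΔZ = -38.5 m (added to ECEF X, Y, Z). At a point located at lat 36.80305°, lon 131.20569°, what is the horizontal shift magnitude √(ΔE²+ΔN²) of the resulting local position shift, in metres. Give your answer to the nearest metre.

At φ = 36.80305°, λ = 131.20569°: sin φ = 0.599066, cos φ = 0.800699, sin λ = 0.752349, cos λ = -0.658764.
ΔE = −sin λ·ΔX + cos λ·ΔY = −(0.752349)·(-89.9) + (-0.658764)·(423.1) = -211.09 m.
ΔN = −sin φ cos λ·ΔX − sin φ sin λ·ΔY + cos φ·ΔZ = −(0.599066)(-0.658764)(-89.9) − (0.599066)(0.752349)(423.1) + (0.800699)(-38.5) = -257.00 m.
Horizontal magnitude = √(ΔE² + ΔN²) = √((-211.09)² + (-257.00)²) = 332.58 m.

333 m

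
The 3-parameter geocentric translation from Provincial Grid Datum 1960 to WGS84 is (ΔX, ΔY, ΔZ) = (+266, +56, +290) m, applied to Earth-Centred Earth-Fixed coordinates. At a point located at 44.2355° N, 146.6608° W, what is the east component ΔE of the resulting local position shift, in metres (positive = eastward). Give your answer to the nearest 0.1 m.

ΔE = 99.4 m

The local east axis at (φ, λ) is (−sin λ, cos λ, 0), so ΔE = −sin(-146.6608°)·266 + cos(-146.6608°)·56 = 99.41 m.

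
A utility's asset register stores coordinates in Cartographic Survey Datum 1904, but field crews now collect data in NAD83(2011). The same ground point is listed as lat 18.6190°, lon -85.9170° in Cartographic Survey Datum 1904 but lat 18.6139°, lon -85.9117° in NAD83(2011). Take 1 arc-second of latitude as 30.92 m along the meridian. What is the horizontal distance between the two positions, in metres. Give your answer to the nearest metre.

Δφ = 18.6139° − 18.6190° = -0.0051°; Δλ = -85.9117° − -85.9170° = +0.0053°.
1° of latitude = 3600 × 30.92 = 111312 m.
ΔN = Δφ × 111312 = -567.7 m; ΔE = Δλ × 111312 × cos(18.6190°) = +0.0053 × 111312 × 0.947663 = 559.1 m.
Distance = √(ΔE² + ΔN²) = √(559.1² + (-567.7)²) = 796.8 m.

797 m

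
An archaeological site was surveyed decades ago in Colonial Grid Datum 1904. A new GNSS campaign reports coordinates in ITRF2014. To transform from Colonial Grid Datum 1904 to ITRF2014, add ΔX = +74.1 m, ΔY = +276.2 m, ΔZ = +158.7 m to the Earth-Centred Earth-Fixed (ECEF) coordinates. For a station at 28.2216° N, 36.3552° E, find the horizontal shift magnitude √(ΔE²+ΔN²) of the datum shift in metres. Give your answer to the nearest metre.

At φ = 28.2216°, λ = 36.3552°: sin φ = 0.472883, cos φ = 0.881125, sin λ = 0.592789, cos λ = 0.805358.
ΔE = −sin λ·ΔX + cos λ·ΔY = −(0.592789)·(74.1) + (0.805358)·(276.2) = 178.51 m.
ΔN = −sin φ cos λ·ΔX − sin φ sin λ·ΔY + cos φ·ΔZ = −(0.472883)(0.805358)(74.1) − (0.472883)(0.592789)(276.2) + (0.881125)(158.7) = 34.19 m.
Horizontal magnitude = √(ΔE² + ΔN²) = √(178.51² + 34.19²) = 181.76 m.

182 m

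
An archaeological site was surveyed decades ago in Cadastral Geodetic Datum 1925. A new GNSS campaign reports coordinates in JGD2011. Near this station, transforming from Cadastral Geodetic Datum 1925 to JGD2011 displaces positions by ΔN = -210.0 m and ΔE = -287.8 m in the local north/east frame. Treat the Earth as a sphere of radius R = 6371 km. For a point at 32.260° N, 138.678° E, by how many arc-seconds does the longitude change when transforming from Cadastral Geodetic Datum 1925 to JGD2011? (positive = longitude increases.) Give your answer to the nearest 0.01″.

At latitude 32.260°, cos φ = 0.845635.
One radian of longitude at latitude φ spans R cos φ, so Δλ = ΔE / (R cos φ) = -287.8 / (6371000 × 0.845635) = -5.3420e-05 rad = -11.019″.

Δλ = -11.02″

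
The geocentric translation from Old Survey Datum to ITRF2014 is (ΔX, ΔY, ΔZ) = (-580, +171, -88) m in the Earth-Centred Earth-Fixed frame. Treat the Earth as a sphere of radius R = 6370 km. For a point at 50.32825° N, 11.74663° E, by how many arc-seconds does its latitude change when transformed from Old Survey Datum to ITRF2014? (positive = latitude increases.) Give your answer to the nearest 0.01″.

sin φ = 0.769714, cos φ = 0.638388, sin λ = 0.203584, cos λ = 0.979057.
North component: ΔN = −sin φ cos λ·ΔX − sin φ sin λ·ΔY + cos φ·ΔZ = −(0.769714)(0.979057)(-580) − (0.769714)(0.203584)(171) + (0.638388)(-88) = 354.11 m.
1° of latitude spans πR/180 = 111177 m, so Δφ = 354.11 / 111177 × 3600 = 11.466″.

Δφ = 11.47″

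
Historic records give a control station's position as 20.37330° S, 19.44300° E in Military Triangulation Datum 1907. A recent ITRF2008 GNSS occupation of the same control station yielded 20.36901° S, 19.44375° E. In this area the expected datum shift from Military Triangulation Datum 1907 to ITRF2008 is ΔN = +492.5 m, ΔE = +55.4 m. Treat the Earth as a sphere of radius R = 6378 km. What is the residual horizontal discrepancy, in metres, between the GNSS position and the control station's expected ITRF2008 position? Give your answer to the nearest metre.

Observed coordinate differences: Δφ = +0.00429°, Δλ = +0.00075°.
Converting to metres (1° lat = 111317 m, cos φ = 0.937444): observed ΔN = 477.6 m, observed ΔE = 78.3 m.
Subtracting the expected shift leaves a residual of 477.6 − (492.5) = -14.9 m north and 78.3 − (55.4) = 22.9 m east.
Residual distance = √((-14.9)² + 22.9²) = 27.3 m.

27 m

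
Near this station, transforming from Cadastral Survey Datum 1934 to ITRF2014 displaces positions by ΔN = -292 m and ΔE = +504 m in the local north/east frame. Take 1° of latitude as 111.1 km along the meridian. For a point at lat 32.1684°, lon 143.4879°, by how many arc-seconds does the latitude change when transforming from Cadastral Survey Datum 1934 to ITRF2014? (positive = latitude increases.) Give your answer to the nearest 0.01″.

Δφ = -9.46″

1° of latitude = 111.1 km, so Δφ = -292.0 / 111100 = -0.0026283° = -9.462″.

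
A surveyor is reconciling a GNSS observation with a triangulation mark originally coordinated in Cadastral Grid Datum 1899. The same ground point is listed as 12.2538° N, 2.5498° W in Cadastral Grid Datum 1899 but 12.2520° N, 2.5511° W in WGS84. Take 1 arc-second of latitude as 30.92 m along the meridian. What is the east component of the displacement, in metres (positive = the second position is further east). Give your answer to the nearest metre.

ΔE = -141 m

Δφ = 12.2520° − 12.2538° = -0.0018°; Δλ = -2.5511° − -2.5498° = -0.0013°.
1° of latitude = 3600 × 30.92 = 111312 m.
ΔN = Δφ × 111312 = -200.4 m; ΔE = Δλ × 111312 × cos(12.2538°) = -0.0013 × 111312 × 0.977217 = -141.4 m.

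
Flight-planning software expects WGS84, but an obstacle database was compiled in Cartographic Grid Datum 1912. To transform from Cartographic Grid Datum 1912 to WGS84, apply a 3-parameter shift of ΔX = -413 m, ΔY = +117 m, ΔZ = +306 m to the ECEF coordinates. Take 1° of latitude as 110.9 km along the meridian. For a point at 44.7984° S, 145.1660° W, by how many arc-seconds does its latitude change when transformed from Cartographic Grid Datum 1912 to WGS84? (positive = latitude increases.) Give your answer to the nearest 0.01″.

Δφ = 13.27″

sin φ = -0.704614, cos φ = 0.709590, sin λ = -0.571201, cos λ = -0.820810.
North component: ΔN = −sin φ cos λ·ΔX − sin φ sin λ·ΔY + cos φ·ΔZ = −(-0.704614)(-0.820810)(-413) − (-0.704614)(-0.571201)(117) + (0.709590)(306) = 408.91 m.
1° of latitude spans 110900 m, so Δφ = 408.91 / 110900 × 3600 = 13.274″.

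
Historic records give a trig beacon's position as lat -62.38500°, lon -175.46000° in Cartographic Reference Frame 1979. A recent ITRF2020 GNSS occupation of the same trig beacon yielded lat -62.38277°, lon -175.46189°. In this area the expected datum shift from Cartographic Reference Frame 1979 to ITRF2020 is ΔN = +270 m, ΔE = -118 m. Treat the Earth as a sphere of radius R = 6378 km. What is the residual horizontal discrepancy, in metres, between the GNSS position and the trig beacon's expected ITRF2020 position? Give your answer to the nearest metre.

30 m

Observed coordinate differences: Δφ = +0.00223°, Δλ = -0.00189°.
Converting to metres (1° lat = 111317 m, cos φ = 0.463528): observed ΔN = 248.2 m, observed ΔE = -97.5 m.
Subtracting the expected shift leaves a residual of 248.2 − (270) = -21.8 m north and -97.5 − (-118) = 20.5 m east.
Residual distance = √((-21.8)² + 20.5²) = 29.9 m.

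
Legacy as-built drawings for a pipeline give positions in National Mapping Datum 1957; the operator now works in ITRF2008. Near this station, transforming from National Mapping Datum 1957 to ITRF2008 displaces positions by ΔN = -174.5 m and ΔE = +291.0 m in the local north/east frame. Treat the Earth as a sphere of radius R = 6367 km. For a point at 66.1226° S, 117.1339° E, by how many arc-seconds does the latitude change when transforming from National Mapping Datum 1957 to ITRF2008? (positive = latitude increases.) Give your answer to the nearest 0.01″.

Δφ = -5.65″

On a sphere of radius R, 1 rad of latitude = R, so Δφ = ΔN / R = -174.5 / 6367000 = -2.7407e-05 rad = -5.653″.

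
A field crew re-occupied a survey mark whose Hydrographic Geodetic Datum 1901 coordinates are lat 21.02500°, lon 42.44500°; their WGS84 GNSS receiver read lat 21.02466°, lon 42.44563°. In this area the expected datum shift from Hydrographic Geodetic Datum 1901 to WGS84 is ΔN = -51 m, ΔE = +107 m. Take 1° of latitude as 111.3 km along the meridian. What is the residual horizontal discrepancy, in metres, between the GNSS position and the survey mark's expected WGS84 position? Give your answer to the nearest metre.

Observed coordinate differences: Δφ = -0.00034°, Δλ = +0.00063°.
Converting to metres (1° lat = 111300 m, cos φ = 0.933424): observed ΔN = -37.8 m, observed ΔE = 65.5 m.
Subtracting the expected shift leaves a residual of -37.8 − (-51) = 13.2 m north and 65.5 − (107) = -41.5 m east.
Residual distance = √(13.2² + (-41.5)²) = 43.6 m.

44 m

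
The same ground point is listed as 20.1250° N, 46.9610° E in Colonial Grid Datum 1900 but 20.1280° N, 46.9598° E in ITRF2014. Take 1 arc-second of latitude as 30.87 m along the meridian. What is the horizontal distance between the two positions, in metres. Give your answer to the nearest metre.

356 m

Δφ = 20.1280° − 20.1250° = +0.0030°; Δλ = 46.9598° − 46.9610° = -0.0012°.
1° of latitude = 3600 × 30.87 = 111132 m.
ΔN = Δφ × 111132 = 333.4 m; ΔE = Δλ × 111132 × cos(20.1250°) = -0.0012 × 111132 × 0.938944 = -125.2 m.
Distance = √(ΔE² + ΔN²) = √((-125.2)² + 333.4²) = 356.1 m.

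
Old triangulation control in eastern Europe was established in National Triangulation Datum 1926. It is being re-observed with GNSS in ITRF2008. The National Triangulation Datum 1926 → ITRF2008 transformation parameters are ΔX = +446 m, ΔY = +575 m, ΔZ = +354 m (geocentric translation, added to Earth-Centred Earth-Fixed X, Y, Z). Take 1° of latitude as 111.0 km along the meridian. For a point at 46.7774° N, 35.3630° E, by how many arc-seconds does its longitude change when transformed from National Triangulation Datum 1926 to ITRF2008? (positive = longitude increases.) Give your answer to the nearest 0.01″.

sin φ = 0.728699, cos φ = 0.684835, sin λ = 0.578755, cos λ = 0.815502.
East component: ΔE = −sin λ·ΔX + cos λ·ΔY = −(0.578755)(446) + (0.815502)(575) = 210.79 m.
1° of latitude spans 111000 m; at latitude φ, 1° of longitude spans that × cos φ = 76016.6 m, so Δλ = 210.79 / 76016.6 × 3600 = 9.983″.

Δλ = 9.98″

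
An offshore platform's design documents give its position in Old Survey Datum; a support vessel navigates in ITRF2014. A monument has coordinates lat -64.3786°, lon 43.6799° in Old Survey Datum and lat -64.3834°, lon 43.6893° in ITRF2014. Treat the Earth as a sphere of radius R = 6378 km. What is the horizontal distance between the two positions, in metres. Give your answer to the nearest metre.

700 m

Δφ = -64.3834° − -64.3786° = -0.0048°; Δλ = 43.6893° − 43.6799° = +0.0094°.
1° along a meridian = πR/180 = 111317 m.
ΔN = Δφ × 111317 = -534.3 m; ΔE = Δλ × 111317 × cos(-64.3786°) = +0.0094 × 111317 × 0.432423 = 452.5 m.
Distance = √(ΔE² + ΔN²) = √(452.5² + (-534.3)²) = 700.2 m.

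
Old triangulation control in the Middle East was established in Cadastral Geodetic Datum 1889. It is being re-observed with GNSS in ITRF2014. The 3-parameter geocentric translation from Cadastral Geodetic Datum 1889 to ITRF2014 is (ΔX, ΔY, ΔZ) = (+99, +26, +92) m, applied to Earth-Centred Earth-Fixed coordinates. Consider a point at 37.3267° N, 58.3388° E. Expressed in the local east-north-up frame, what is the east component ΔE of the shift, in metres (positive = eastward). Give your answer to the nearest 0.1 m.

ΔE = -70.6 m

At φ = 37.3267°, λ = 58.3388°: sin φ = 0.606359, cos φ = 0.795191, sin λ = 0.851167, cos λ = 0.524895.
ΔE = −sin λ·ΔX + cos λ·ΔY = −(0.851167)·(99) + (0.524895)·(26) = -70.62 m.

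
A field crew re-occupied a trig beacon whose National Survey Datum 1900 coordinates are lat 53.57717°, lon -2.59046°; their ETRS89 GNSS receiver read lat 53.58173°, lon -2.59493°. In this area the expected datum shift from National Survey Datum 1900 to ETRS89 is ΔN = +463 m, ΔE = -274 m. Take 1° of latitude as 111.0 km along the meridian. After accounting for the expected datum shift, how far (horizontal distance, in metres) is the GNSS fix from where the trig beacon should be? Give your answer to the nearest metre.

48 m

Observed coordinate differences: Δφ = +0.00456°, Δλ = -0.00447°.
Converting to metres (1° lat = 111000 m, cos φ = 0.593740): observed ΔN = 506.2 m, observed ΔE = -294.6 m.
Subtracting the expected shift leaves a residual of 506.2 − (463) = 43.2 m north and -294.6 − (-274) = -20.6 m east.
Residual distance = √(43.2² + (-20.6)²) = 47.8 m.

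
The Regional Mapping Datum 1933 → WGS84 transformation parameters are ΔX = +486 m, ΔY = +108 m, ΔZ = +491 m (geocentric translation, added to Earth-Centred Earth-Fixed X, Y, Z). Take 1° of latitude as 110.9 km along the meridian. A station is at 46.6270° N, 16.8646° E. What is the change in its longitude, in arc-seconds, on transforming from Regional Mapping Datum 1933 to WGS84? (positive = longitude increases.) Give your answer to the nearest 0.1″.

sin φ = 0.726898, cos φ = 0.686745, sin λ = 0.290111, cos λ = 0.956993.
East component: ΔE = −sin λ·ΔX + cos λ·ΔY = −(0.290111)(486) + (0.956993)(108) = -37.64 m.
1° of latitude spans 110900 m; at latitude φ, 1° of longitude spans that × cos φ = 76160.0 m, so Δλ = -37.64 / 76160.0 × 3600 = -1.779″.

Δλ = -1.8″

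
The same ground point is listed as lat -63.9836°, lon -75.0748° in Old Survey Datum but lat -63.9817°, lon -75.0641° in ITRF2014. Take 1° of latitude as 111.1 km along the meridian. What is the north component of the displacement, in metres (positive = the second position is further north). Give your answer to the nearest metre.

ΔN = 211 m

Δφ = -63.9817° − -63.9836° = +0.0019°; Δλ = -75.0641° − -75.0748° = +0.0107°.
ΔN = Δφ × 111100 = 211.1 m; ΔE = Δλ × 111100 × cos(-63.9836°) = +0.0107 × 111100 × 0.438628 = 521.4 m.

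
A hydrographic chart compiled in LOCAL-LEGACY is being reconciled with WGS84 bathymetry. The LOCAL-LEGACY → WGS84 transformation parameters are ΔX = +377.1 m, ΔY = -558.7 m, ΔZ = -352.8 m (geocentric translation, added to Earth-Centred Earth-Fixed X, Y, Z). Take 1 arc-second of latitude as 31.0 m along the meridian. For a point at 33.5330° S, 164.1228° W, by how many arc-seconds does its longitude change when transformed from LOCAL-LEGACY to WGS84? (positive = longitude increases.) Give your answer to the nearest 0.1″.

Δλ = 24.8″

sin φ = -0.552417, cos φ = 0.833568, sin λ = -0.273576, cos λ = -0.961850.
East component: ΔE = −sin λ·ΔX + cos λ·ΔY = −(-0.273576)(377.1) + (-0.961850)(-558.7) = 640.55 m.
1° of latitude spans 3600 × 31.00 = 111600 m; at latitude φ, 1° of longitude spans that × cos φ = 93026.2 m, so Δλ = 640.55 / 93026.2 × 3600 = 24.789″.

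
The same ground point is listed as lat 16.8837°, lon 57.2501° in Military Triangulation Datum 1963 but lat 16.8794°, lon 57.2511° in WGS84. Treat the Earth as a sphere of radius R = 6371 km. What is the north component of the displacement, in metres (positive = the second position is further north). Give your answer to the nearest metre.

ΔN = -478 m

Δφ = 16.8794° − 16.8837° = -0.0043°; Δλ = 57.2511° − 57.2501° = +0.0010°.
1° along a meridian = πR/180 = 111195 m.
ΔN = Δφ × 111195 = -478.1 m; ΔE = Δλ × 111195 × cos(16.8837°) = +0.0010 × 111195 × 0.956896 = 106.4 m.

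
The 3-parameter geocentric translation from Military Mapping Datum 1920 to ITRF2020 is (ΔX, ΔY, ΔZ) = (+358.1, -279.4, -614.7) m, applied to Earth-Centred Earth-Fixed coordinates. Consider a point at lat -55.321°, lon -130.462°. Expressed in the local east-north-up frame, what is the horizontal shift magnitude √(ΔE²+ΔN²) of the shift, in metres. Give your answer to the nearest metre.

The local east axis at (φ, λ) is (−sin λ, cos λ, 0), so ΔE = −sin(-130.462°)·358.1 + cos(-130.462°)·(-279.4) = 453.77 m.
The local north axis is (−sin φ cos λ, −sin φ sin λ, cos φ), giving ΔN = -191.104 + 174.814 − 349.751 = -366.04 m.
Horizontal magnitude = √(ΔE² + ΔN²) = √(453.77² + (-366.04)²) = 583.00 m.

583 m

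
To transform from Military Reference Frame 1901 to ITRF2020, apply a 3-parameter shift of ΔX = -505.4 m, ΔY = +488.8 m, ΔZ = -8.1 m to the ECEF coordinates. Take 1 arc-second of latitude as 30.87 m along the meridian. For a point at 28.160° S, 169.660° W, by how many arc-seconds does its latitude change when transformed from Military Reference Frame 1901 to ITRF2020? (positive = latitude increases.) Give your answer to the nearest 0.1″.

sin φ = -0.471935, cos φ = 0.881633, sin λ = -0.179489, cos λ = -0.983760.
North component: ΔN = −sin φ cos λ·ΔX − sin φ sin λ·ΔY + cos φ·ΔZ = −(-0.471935)(-0.983760)(-505.4) − (-0.471935)(-0.179489)(488.8) + (0.881633)(-8.1) = 186.10 m.
1° of latitude spans 3600 × 30.87 = 111132 m, so Δφ = 186.10 / 111132 × 3600 = 6.028″.

Δφ = 6.0″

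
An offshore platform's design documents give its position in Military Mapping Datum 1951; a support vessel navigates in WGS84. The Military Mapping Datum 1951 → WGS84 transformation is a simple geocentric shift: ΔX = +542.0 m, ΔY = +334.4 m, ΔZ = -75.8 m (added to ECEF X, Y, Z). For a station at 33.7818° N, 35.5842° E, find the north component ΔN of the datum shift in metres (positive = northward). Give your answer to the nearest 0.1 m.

ΔN = -416.3 m

At φ = 33.7818°, λ = 35.5842°: sin φ = 0.556032, cos φ = 0.831161, sin λ = 0.581899, cos λ = 0.813261.
ΔN = −sin φ cos λ·ΔX − sin φ sin λ·ΔY + cos φ·ΔZ = −(0.556032)(0.813261)(542.0) − (0.556032)(0.581899)(334.4) + (0.831161)(-75.8) = -416.29 m.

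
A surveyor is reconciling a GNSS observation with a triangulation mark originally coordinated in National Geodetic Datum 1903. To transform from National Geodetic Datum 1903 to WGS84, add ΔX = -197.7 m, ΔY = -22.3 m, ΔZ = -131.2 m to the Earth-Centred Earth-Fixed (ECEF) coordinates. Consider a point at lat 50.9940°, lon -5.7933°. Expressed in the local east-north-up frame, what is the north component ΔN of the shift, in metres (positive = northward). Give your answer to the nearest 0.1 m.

At φ = 50.9940°, λ = -5.7933°: sin φ = 0.777080, cos φ = 0.629402, sin λ = -0.100940, cos λ = 0.994893.
ΔN = −sin φ cos λ·ΔX − sin φ sin λ·ΔY + cos φ·ΔZ = −(0.777080)(0.994893)(-197.7) − (0.777080)(-0.100940)(-22.3) + (0.629402)(-131.2) = 68.52 m.

ΔN = 68.5 m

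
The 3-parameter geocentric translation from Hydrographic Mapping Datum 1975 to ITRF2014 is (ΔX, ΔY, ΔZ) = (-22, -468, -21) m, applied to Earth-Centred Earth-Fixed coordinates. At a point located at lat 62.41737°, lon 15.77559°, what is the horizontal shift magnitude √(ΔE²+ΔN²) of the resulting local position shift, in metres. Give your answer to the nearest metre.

At φ = 62.41737°, λ = 15.77559°: sin φ = 0.886344, cos φ = 0.463027, sin λ = 0.271870, cos λ = 0.962334.
ΔE = −sin λ·ΔX + cos λ·ΔY = −(0.271870)·(-22) + (0.962334)·(-468) = -444.39 m.
ΔN = −sin φ cos λ·ΔX − sin φ sin λ·ΔY + cos φ·ΔZ = −(0.886344)(0.962334)(-22) − (0.886344)(0.271870)(-468) + (0.463027)(-21) = 121.82 m.
Horizontal magnitude = √(ΔE² + ΔN²) = √((-444.39)² + 121.82²) = 460.78 m.

461 m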